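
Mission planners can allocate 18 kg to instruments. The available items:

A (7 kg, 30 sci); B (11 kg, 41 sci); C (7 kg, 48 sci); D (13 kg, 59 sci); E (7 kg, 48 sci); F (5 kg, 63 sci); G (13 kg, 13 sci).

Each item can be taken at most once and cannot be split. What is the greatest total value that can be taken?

122 sci

Check high-value combinations within 18 kg:
- D+F: mass 13+5=18, value 59+63=122
- C+F: mass 7+5=12, value 48+63=111
- E+F: mass 7+5=12, value 48+63=111
- B+F: mass 11+5=16, value 41+63=104
- C+E: mass 7+7=14, value 48+48=96
Best: 122 sci.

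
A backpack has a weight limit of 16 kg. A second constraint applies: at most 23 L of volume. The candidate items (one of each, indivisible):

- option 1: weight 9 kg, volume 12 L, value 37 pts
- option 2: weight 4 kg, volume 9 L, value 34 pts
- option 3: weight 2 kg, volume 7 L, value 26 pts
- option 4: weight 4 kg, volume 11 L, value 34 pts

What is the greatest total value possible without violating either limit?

Feasible sets respecting both limits:
- option 1+option 2: weight 13, volume 21, value 71
- option 1+option 4: weight 13, volume 23, value 71
- option 2+option 4: weight 8, volume 20, value 68
Best: 71 pts.

71 pts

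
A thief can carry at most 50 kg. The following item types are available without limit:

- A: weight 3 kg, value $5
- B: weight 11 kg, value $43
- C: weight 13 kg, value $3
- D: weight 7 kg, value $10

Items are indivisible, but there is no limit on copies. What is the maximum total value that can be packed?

$182

Best value-per-unit is B at 43/11; filling with it alone gives 4×43 = 172.
Optimal mix: 2×A + 4×B → weight 50, value 182.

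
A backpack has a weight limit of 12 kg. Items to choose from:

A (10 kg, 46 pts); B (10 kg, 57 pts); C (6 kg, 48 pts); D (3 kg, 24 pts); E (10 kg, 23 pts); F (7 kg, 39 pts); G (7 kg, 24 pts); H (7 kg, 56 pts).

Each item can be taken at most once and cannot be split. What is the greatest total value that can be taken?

80 pts

Check high-value combinations within 12 kg:
- D+H: weight 3+7=10, value 24+56=80
- C+D: weight 6+3=9, value 48+24=72
- D+F: weight 3+7=10, value 24+39=63
- B: weight 10, value 57
Best: 80 pts.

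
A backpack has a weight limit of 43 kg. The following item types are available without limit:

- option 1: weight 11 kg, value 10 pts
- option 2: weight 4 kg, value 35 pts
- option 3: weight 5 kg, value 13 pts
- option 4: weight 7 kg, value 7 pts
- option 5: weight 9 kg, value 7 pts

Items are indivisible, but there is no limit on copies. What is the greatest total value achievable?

350 pts

Best value-per-unit is option 2 at 35/4, and filling with it alone uses weight 10×4=40. No mix of the others beats 10×35 = 350.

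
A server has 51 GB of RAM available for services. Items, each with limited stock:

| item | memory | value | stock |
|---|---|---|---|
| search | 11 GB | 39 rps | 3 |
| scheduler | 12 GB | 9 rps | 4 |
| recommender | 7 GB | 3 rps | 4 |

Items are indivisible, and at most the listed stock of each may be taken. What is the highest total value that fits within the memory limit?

Best selections within memory 51 and stock limits:
- 3×search + 1×scheduler: memory 45, value 126
- 3×search + 2×recommender: memory 47, value 123
Best: 126 rps.

126 rps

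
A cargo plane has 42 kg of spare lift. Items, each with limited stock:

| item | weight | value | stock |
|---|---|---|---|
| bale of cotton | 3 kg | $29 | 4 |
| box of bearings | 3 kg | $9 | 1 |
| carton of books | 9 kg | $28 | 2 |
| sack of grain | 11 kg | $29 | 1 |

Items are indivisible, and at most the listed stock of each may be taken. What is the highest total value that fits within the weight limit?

Best selections within weight 42 and stock limits:
- 4×bale of cotton + 2×carton of books + 1×sack of grain: weight 41, value 201
- 4×bale of cotton + 1×box of bearings + 1×carton of books + 1×sack of grain: weight 35, value 182
Best: $201.

$201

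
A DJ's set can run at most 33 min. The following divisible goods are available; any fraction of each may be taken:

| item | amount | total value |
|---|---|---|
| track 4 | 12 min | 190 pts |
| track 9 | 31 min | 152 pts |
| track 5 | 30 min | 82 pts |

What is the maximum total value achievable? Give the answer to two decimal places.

292.97

Take in order of value per unit:
- track 4 (190/12 per unit): all 12 → value 190, running total 190.00
- track 9 (152/31 per unit): 21 of 31 → value 21×152/31 = 102.9677, running total 292.97
Total 292.97.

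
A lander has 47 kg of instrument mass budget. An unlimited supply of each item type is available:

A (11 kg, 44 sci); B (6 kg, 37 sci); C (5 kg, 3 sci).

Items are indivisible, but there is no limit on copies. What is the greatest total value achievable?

266 sci

Best value-per-unit is B at 37/6; filling with it alone gives 7×37 = 259.
Optimal mix: 1×A + 6×B → mass 47, value 266.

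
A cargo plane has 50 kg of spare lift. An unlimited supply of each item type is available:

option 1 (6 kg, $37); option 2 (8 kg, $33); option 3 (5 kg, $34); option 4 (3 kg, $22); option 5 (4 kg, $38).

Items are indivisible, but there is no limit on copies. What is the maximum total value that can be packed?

Best value-per-unit is option 5 at 38/4; filling with it alone gives 12×38 = 456.
Optimal mix: 2×option 4 + 11×option 5 → weight 50, value 462.

$462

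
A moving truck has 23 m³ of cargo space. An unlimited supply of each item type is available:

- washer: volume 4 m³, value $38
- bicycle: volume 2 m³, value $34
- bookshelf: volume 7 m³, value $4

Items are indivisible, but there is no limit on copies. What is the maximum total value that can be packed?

Best value-per-unit is bicycle at 34/2, and filling with it alone uses volume 11×2=22. No mix of the others beats 11×34 = 374.

$374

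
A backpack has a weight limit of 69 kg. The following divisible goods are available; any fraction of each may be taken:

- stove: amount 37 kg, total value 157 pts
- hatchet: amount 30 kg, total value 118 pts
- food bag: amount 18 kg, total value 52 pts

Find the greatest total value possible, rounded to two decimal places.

Take in order of value per unit:
- stove (157/37 per unit): all 37 → value 157, running total 157.00
- hatchet (118/30 per unit): all 30 → value 118, running total 275.00
- food bag (52/18 per unit): 2 of 18 → value 2×52/18 = 5.7778, running total 280.78
Total 280.78.

280.78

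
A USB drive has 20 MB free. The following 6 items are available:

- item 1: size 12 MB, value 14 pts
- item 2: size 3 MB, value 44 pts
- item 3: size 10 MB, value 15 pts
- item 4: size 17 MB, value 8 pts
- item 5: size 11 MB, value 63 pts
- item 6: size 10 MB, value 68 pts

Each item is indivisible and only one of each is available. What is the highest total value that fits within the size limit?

Check high-value combinations within 20 MB:
- item 2+item 6: size 3+10=13, value 44+68=112
- item 2+item 5: size 3+11=14, value 44+63=107
- item 3+item 6: size 10+10=20, value 15+68=83
Best: 112 pts.

112 pts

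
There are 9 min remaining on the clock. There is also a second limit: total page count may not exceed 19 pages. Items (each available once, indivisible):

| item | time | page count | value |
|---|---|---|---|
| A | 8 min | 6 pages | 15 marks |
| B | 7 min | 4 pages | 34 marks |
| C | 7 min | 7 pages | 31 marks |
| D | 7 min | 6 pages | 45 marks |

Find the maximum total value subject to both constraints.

Feasible sets respecting both limits:
- D: time 7, page count 6, value 45
- B: time 7, page count 4, value 34
- C: time 7, page count 7, value 31
Best: 45 marks.

45 marks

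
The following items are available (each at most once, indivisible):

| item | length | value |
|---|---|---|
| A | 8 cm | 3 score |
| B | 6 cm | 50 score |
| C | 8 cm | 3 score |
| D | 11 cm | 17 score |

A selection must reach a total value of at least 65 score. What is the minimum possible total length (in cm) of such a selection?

Subsets with value ≥ 65, sorted by total length:
- B+D: length 17, value 67
- A+B+D: length 25, value 70
- B+C+D: length 25, value 70
- A+B+C+D: length 33, value 73
Minimum length: 17 cm.

17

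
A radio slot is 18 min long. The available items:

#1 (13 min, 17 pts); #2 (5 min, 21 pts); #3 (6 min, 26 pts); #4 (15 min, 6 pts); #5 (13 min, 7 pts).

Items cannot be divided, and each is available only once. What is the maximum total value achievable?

Check high-value combinations within 18 min:
- #2+#3: duration 5+6=11, value 21+26=47
- #1+#2: duration 13+5=18, value 17+21=38
- #2+#5: duration 5+13=18, value 21+7=28
- #3: duration 6, value 26
Best: 47 pts.

47 pts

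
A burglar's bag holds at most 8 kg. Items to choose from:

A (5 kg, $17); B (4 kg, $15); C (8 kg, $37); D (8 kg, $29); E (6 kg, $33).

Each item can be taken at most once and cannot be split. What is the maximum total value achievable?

$37

Check high-value combinations within 8 kg:
- C: weight 8, value 37
- E: weight 6, value 33
- D: weight 8, value 29
- A: weight 5, value 17
- B: weight 4, value 15
Best: $37.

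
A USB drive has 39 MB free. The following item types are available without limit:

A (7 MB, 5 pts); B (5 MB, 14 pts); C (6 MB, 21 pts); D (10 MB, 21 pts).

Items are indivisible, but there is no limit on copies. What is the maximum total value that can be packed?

126 pts

Best value-per-unit is C at 21/6; filling with it alone gives 6×21 = 126.
Optimal mix: 3×B + 4×C → size 39, value 126.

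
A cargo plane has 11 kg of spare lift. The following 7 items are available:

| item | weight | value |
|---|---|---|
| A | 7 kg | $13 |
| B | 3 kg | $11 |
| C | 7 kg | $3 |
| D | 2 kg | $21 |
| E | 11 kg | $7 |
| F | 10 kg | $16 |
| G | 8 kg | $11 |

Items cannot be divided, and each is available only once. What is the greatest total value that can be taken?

$34

Check high-value combinations within 11 kg:
- A+D: weight 7+2=9, value 13+21=34
- B+D: weight 3+2=5, value 11+21=32
- D+G: weight 2+8=10, value 21+11=32
- C+D: weight 7+2=9, value 3+21=24
Best: $34.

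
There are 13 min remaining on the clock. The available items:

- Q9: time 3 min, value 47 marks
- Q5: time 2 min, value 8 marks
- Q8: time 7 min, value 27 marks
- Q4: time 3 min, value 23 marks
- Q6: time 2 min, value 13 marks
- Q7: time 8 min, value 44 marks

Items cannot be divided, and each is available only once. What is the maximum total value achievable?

Check high-value combinations within 13 min:
- Q9+Q6+Q7: time 3+2+8=13, value 47+13+44=104
- Q9+Q5+Q7: time 3+2+8=13, value 47+8+44=99
- Q9+Q8+Q4: time 3+7+3=13, value 47+27+23=97
Best: 104 marks.

104 marks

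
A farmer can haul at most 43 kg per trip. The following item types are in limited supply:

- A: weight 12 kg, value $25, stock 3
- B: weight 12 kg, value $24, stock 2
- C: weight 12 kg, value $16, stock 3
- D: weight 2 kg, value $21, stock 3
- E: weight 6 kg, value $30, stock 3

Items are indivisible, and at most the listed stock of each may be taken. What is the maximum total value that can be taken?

Top feasible selections:
- 1×A + 3×D + 3×E: weight 36, value 178
- 1×B + 3×D + 3×E: weight 36, value 177
Best: $178.

$178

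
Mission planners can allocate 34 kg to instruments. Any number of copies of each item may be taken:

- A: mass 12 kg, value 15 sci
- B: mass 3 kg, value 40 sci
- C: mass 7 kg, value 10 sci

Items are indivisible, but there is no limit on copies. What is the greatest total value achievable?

Best value-per-unit is B at 40/3, and filling with it alone uses mass 11×3=33. No mix of the others beats 11×40 = 440.

440 sci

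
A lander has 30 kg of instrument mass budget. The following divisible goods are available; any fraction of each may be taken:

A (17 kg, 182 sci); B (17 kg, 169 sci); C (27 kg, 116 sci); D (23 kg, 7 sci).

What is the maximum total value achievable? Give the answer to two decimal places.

311.24

Take in order of value per unit:
- A (182/17 per unit): all 17 → value 182, running total 182.00
- B (169/17 per unit): 13 of 17 → value 13×169/17 = 129.2353, running total 311.24
Total 311.24.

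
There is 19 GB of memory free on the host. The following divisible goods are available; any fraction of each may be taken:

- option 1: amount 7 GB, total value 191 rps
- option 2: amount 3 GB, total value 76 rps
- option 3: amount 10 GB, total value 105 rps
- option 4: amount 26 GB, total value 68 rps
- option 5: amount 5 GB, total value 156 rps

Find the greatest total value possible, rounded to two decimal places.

Take in order of value per unit:
- option 5 (156/5 per unit): all 5 → value 156, running total 156.00
- option 1 (191/7 per unit): all 7 → value 191, running total 347.00
- option 2 (76/3 per unit): all 3 → value 76, running total 423.00
- option 3 (105/10 per unit): 4 of 10 → value 4×105/10 = 42.0000, running total 465.00
Total 465.00.

465.00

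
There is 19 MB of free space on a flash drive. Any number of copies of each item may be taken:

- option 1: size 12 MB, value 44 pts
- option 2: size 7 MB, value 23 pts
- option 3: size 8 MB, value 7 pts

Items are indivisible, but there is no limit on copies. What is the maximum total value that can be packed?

67 pts

Best value-per-unit is option 1 at 44/12; filling with it alone gives 1×44 = 44.
Optimal mix: 1×option 1 + 1×option 2 → size 19, value 67.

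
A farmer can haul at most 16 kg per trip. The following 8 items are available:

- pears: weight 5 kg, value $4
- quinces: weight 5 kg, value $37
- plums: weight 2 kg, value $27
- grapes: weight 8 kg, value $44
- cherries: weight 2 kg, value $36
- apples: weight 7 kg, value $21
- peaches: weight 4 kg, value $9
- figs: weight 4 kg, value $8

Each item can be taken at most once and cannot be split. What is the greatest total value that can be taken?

$121

This is a 0/1 knapsack; check combinations near the capacity.
- quinces+plums+cherries+apples: weight 5+2+2+7=16, value 37+27+36+21=121
- quinces+grapes+cherries: weight 5+8+2=15, value 37+44+36=117
- plums+grapes+cherries+peaches: weight 2+8+2+4=16, value 27+44+36+9=116
Best: $121.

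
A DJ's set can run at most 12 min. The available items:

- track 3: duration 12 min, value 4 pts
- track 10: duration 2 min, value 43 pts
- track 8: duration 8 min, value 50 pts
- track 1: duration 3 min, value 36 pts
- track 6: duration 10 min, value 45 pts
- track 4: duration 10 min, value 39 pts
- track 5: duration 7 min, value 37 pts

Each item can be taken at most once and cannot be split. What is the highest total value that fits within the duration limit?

116 pts

This is a 0/1 knapsack; check combinations near the capacity.
- track 10+track 1+track 5: duration 2+3+7=12, value 43+36+37=116
- track 10+track 8: duration 2+8=10, value 43+50=93
- track 10+track 6: duration 2+10=12, value 43+45=88
- track 8+track 1: duration 8+3=11, value 50+36=86
Best: 116 pts.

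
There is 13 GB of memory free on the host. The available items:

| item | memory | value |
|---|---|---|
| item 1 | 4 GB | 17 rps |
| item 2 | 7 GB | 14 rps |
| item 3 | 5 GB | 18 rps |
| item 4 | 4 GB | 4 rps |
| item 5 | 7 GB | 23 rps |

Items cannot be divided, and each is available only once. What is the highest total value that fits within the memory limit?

This is a 0/1 knapsack; check combinations near the capacity.
- item 3+item 5: memory 5+7=12, value 18+23=41
- item 1+item 5: memory 4+7=11, value 17+23=40
- item 1+item 3+item 4: memory 4+5+4=13, value 17+18+4=39
Best: 41 rps.

41 rps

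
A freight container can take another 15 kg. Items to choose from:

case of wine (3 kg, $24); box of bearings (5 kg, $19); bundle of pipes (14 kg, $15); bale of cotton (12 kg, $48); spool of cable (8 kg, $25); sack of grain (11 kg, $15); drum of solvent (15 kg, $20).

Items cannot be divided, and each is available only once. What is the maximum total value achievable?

$72

Check high-value combinations within 15 kg:
- case of wine+bale of cotton: weight 3+12=15, value 24+48=72
- case of wine+spool of cable: weight 3+8=11, value 24+25=49
- bale of cotton: weight 12, value 48
- box of bearings+spool of cable: weight 5+8=13, value 19+25=44
- case of wine+box of bearings: weight 3+5=8, value 24+19=43
Best: $72.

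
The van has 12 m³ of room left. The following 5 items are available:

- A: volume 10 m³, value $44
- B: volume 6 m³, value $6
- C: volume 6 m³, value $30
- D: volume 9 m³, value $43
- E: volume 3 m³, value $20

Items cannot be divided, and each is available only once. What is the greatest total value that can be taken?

$63

Check high-value combinations within 12 m³:
- D+E: volume 9+3=12, value 43+20=63
- C+E: volume 6+3=9, value 30+20=50
- A: volume 10, value 44
Best: $63.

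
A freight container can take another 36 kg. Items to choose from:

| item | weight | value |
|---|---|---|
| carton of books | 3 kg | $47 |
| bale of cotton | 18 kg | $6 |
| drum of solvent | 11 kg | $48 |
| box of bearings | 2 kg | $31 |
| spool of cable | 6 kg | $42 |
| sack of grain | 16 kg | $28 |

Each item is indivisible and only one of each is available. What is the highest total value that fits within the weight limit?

$168

Check high-value combinations within 36 kg:
- carton of books+drum of solvent+box of bearings+spool of cable: weight 3+11+2+6=22, value 47+48+31+42=168
- carton of books+drum of solvent+spool of cable+sack of grain: weight 3+11+6+16=36, value 47+48+42+28=165
- carton of books+drum of solvent+box of bearings+sack of grain: weight 3+11+2+16=32, value 47+48+31+28=154
- drum of solvent+box of bearings+spool of cable+sack of grain: weight 11+2+6+16=35, value 48+31+42+28=149
Best: $168.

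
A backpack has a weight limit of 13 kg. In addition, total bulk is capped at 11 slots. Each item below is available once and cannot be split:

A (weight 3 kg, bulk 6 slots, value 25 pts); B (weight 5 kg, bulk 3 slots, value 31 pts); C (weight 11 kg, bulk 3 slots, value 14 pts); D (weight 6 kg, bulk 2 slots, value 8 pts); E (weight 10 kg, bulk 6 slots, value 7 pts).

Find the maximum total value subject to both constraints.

Feasible sets respecting both limits:
- A+B: weight 8, bulk 9, value 56
- B+D: weight 11, bulk 5, value 39
- A+D: weight 9, bulk 8, value 33
Best: 56 pts.

56 pts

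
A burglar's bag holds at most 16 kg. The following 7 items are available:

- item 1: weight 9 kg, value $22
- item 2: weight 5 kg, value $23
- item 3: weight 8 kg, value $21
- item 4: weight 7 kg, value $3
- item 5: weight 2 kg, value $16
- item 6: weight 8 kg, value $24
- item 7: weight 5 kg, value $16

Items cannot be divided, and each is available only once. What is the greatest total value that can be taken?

$63

Check high-value combinations within 16 kg:
- item 2+item 5+item 6: weight 5+2+8=15, value 23+16+24=63
- item 1+item 2+item 5: weight 9+5+2=16, value 22+23+16=61
- item 2+item 3+item 5: weight 5+8+2=15, value 23+21+16=60
- item 5+item 6+item 7: weight 2+8+5=15, value 16+24+16=56
Best: $63.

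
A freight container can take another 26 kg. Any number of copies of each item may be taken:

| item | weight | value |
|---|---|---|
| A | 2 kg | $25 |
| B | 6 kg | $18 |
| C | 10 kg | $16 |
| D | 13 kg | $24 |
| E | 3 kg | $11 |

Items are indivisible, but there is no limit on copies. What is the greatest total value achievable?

$325

Best value-per-unit is A at 25/2, and filling with it alone uses weight 13×2=26. No mix of the others beats 13×25 = 325.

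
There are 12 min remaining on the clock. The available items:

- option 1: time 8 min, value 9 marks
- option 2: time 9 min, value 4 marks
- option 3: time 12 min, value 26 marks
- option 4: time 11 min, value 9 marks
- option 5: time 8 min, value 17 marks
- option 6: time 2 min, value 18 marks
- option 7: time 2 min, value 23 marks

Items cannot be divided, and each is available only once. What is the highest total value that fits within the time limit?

58 marks

Check high-value combinations within 12 min:
- option 5+option 6+option 7: time 8+2+2=12, value 17+18+23=58
- option 1+option 6+option 7: time 8+2+2=12, value 9+18+23=50
- option 6+option 7: time 2+2=4, value 18+23=41
- option 5+option 7: time 8+2=10, value 17+23=40
- option 5+option 6: time 8+2=10, value 17+18=35
Best: 58 marks.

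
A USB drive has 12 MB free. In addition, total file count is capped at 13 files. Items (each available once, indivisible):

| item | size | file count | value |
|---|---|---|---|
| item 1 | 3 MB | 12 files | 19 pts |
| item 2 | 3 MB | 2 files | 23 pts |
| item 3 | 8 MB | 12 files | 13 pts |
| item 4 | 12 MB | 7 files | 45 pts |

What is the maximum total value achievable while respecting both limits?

45 pts

Feasible sets respecting both limits:
- item 4: size 12, file count 7, value 45
- item 2: size 3, file count 2, value 23
- item 1: size 3, file count 12, value 19
- item 3: size 8, file count 12, value 13
Best: 45 pts.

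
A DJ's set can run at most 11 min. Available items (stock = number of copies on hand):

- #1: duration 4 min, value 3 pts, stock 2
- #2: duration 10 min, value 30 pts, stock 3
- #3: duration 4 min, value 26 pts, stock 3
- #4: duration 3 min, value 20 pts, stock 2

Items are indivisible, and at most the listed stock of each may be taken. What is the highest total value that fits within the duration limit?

Best selections within duration 11 and stock limits:
- 2×#3 + 1×#4: duration 11, value 72
- 1×#3 + 2×#4: duration 10, value 66
- 2×#3: duration 8, value 52
Best: 72 pts.

72 pts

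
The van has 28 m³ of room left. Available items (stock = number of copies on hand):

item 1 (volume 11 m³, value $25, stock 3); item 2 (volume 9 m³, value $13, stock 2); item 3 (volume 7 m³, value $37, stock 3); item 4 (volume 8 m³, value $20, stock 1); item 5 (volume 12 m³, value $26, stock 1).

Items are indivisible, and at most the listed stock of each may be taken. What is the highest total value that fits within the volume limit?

$111

Top feasible selections:
- 3×item 3: volume 21, value 111
- 2×item 3 + 1×item 5: volume 26, value 100
- 1×item 1 + 2×item 3: volume 25, value 99
Best: $111.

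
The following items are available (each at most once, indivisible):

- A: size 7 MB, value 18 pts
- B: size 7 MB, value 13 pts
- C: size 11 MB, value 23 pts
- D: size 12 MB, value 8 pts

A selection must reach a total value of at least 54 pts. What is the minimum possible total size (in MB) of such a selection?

25

Subsets with value ≥ 54, sorted by total size:
- A+B+C: size 25, value 54
- A+B+C+D: size 37, value 62
Minimum size: 25 MB.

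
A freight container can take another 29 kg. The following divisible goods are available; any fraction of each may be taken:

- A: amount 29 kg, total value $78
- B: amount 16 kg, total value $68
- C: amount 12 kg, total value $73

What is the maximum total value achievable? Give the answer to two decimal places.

Take in order of value per unit:
- C (73/12 per unit): all 12 → value 73, running total 73.00
- B (68/16 per unit): all 16 → value 68, running total 141.00
- A (78/29 per unit): 1 of 29 → value 1×78/29 = 2.6897, running total 143.69
Total 143.69.

143.69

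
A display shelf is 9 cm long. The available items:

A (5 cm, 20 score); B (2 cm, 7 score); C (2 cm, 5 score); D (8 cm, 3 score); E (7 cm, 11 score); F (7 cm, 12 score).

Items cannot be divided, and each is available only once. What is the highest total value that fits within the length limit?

Check high-value combinations within 9 cm:
- A+B+C: length 5+2+2=9, value 20+7+5=32
- A+B: length 5+2=7, value 20+7=27
- A+C: length 5+2=7, value 20+5=25
Best: 32 score.

32 score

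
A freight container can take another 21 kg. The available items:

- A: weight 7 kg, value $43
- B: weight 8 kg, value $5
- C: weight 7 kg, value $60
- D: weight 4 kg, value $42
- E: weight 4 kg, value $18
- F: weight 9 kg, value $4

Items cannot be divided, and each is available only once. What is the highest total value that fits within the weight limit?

Check high-value combinations within 21 kg:
- A+C+D: weight 7+7+4=18, value 43+60+42=145
- A+C+E: weight 7+7+4=18, value 43+60+18=121
- C+D+E: weight 7+4+4=15, value 60+42+18=120
Best: $145.

$145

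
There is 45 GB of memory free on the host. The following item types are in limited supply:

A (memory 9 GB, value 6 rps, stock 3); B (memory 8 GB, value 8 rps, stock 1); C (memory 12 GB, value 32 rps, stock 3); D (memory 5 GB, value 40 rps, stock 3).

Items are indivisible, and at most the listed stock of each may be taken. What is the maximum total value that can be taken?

Top feasible selections:
- 2×C + 3×D: memory 39, value 184
- 1×A + 1×B + 1×C + 3×D: memory 44, value 166
- 2×A + 1×C + 3×D: memory 45, value 164
Best: 184 rps.

184 rps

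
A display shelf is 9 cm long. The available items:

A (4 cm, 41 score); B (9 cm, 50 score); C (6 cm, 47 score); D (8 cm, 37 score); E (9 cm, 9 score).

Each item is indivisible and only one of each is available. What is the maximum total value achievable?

50 score

Check high-value combinations within 9 cm:
- B: length 9, value 50
- C: length 6, value 47
- A: length 4, value 41
Best: 50 score.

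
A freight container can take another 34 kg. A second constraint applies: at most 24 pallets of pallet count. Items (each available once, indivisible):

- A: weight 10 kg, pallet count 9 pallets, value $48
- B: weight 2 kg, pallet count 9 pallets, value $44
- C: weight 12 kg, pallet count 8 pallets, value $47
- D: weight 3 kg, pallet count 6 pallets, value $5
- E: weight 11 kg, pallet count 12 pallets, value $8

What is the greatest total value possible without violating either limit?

$100

Feasible sets respecting both limits:
- A+C+D: weight 25, pallet count 23, value 100
- A+B+D: weight 15, pallet count 24, value 97
- B+C+D: weight 17, pallet count 23, value 96
- A+C: weight 22, pallet count 17, value 95
Best: $100.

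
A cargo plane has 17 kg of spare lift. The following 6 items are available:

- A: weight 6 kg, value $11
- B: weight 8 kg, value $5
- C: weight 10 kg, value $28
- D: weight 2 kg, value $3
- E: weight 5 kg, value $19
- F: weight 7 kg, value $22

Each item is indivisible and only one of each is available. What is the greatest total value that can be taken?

Check high-value combinations within 17 kg:
- C+D+E: weight 10+2+5=17, value 28+3+19=50
- C+F: weight 10+7=17, value 28+22=50
- C+E: weight 10+5=15, value 28+19=47
- D+E+F: weight 2+5+7=14, value 3+19+22=44
Best: $50.

$50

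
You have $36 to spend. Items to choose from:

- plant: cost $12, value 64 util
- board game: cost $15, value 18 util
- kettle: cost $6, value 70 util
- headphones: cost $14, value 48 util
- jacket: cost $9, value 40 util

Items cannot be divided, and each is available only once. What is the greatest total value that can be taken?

182 util

This is a 0/1 knapsack; check combinations near the capacity.
- plant+kettle+headphones: cost 12+6+14=32, value 64+70+48=182
- plant+kettle+jacket: cost 12+6+9=27, value 64+70+40=174
- kettle+headphones+jacket: cost 6+14+9=29, value 70+48+40=158
- plant+board game+kettle: cost 12+15+6=33, value 64+18+70=152
- plant+headphones+jacket: cost 12+14+9=35, value 64+48+40=152
Best: 182 util.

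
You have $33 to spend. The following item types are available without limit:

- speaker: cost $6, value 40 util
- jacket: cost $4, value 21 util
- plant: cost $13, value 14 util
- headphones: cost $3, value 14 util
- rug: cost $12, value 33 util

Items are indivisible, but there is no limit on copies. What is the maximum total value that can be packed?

214 util

Best value-per-unit is speaker at 40/6; filling with it alone gives 5×40 = 200.
Optimal mix: 5×speaker + 1×headphones → cost 33, value 214.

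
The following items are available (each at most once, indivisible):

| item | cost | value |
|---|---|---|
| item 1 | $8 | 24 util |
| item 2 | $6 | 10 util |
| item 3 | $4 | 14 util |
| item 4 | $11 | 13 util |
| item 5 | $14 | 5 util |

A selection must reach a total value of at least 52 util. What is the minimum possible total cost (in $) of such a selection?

Subsets with value ≥ 52, sorted by total cost:
- item 1+item 2+item 3+item 4: cost 29, value 61
- item 1+item 2+item 3+item 5: cost 32, value 53
Minimum cost: 29 $.

29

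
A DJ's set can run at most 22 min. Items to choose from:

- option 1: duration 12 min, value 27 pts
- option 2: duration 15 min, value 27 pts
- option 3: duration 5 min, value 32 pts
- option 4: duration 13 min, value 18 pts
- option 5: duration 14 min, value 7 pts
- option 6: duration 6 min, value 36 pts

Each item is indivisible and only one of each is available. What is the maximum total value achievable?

Check high-value combinations within 22 min:
- option 3+option 6: duration 5+6=11, value 32+36=68
- option 1+option 6: duration 12+6=18, value 27+36=63
- option 2+option 6: duration 15+6=21, value 27+36=63
- option 1+option 3: duration 12+5=17, value 27+32=59
Best: 68 pts.

68 pts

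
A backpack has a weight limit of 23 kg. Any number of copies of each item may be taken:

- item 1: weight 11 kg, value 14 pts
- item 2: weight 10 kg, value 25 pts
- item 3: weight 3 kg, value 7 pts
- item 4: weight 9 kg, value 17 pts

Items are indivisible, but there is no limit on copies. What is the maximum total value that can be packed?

Best value-per-unit is item 2 at 25/10; filling with it alone gives 2×25 = 50.
Optimal mix: 2×item 2 + 1×item 3 → weight 23, value 57.

57 pts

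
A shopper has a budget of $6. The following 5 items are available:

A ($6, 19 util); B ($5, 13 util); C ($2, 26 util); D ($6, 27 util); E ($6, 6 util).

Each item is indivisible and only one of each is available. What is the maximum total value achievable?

This is a 0/1 knapsack; check combinations near the capacity.
- D: cost 6, value 27
- C: cost 2, value 26
- A: cost 6, value 19
- B: cost 5, value 13
Best: 27 util.

27 util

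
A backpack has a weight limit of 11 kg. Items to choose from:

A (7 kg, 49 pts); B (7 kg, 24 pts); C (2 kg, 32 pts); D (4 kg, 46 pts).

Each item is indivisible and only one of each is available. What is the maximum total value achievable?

Check high-value combinations within 11 kg:
- A+D: weight 7+4=11, value 49+46=95
- A+C: weight 7+2=9, value 49+32=81
- C+D: weight 2+4=6, value 32+46=78
Best: 95 pts.

95 pts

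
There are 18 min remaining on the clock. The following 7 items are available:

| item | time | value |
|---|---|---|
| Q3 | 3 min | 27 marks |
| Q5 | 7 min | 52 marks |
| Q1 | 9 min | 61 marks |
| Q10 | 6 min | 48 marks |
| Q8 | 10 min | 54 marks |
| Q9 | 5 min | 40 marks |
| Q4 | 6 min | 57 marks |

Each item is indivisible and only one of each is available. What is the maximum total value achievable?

149 marks

Check high-value combinations within 18 min:
- Q5+Q9+Q4: time 7+5+6=18, value 52+40+57=149
- Q10+Q9+Q4: time 6+5+6=17, value 48+40+57=145
- Q3+Q1+Q4: time 3+9+6=18, value 27+61+57=145
- Q5+Q10+Q9: time 7+6+5=18, value 52+48+40=140
- Q3+Q5+Q4: time 3+7+6=16, value 27+52+57=136
Best: 149 marks.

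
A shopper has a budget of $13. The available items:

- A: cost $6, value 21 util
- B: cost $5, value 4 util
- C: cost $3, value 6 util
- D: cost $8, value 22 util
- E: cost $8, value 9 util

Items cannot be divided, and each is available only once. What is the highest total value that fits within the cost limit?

28 util

This is a 0/1 knapsack; check combinations near the capacity.
- C+D: cost 3+8=11, value 6+22=28
- A+C: cost 6+3=9, value 21+6=27
- B+D: cost 5+8=13, value 4+22=26
Best: 28 util.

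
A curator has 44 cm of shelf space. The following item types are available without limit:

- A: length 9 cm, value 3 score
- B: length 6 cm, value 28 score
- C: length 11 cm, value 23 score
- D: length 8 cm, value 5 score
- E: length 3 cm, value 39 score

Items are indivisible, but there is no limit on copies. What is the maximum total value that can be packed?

Best value-per-unit is E at 39/3, and filling with it alone uses length 14×3=42. No mix of the others beats 14×39 = 546.

546 score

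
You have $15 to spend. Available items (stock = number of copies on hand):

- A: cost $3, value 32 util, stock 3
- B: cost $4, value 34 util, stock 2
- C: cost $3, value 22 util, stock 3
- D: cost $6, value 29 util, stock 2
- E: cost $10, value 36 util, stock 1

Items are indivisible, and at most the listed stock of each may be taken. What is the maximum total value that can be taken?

140 util

Best selections within cost 15 and stock limits:
- 3×A + 2×C: cost 15, value 140
- 2×A + 2×B: cost 14, value 132
- 3×A + 1×B: cost 13, value 130
Best: 140 util.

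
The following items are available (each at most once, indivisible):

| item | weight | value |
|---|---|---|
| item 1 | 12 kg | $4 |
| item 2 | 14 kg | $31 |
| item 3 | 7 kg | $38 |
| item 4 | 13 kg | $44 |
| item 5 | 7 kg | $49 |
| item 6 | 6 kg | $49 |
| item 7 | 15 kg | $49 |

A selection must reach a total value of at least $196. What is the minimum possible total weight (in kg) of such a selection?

Subsets with value ≥ 196, sorted by total weight:
- item 2+item 3+item 4+item 5+item 6: weight 47, value 211
- item 3+item 4+item 5+item 6+item 7: weight 48, value 229
Minimum weight: 47 kg.

47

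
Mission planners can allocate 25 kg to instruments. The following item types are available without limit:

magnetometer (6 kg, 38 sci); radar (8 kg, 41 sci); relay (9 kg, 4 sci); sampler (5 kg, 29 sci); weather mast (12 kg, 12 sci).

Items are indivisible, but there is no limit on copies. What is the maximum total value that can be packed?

152 sci

Best value-per-unit is magnetometer at 38/6, and filling with it alone uses mass 4×6=24. No mix of the others beats 4×38 = 152.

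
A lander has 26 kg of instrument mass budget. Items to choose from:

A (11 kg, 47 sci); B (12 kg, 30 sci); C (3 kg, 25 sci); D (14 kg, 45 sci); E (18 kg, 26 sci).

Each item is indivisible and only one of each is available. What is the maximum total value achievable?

Check high-value combinations within 26 kg:
- A+B+C: mass 11+12+3=26, value 47+30+25=102
- A+D: mass 11+14=25, value 47+45=92
- A+B: mass 11+12=23, value 47+30=77
- B+D: mass 12+14=26, value 30+45=75
Best: 102 sci.

102 sci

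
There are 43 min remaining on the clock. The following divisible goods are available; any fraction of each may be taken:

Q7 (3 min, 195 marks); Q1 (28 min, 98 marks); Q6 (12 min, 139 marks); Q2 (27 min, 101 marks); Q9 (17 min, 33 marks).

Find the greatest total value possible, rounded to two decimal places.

438.50

Take in order of value per unit:
- Q7 (195/3 per unit): all 3 → value 195, running total 195.00
- Q6 (139/12 per unit): all 12 → value 139, running total 334.00
- Q2 (101/27 per unit): all 27 → value 101, running total 435.00
- Q1 (98/28 per unit): 1 of 28 → value 1×98/28 = 3.5000, running total 438.50
Total 438.50.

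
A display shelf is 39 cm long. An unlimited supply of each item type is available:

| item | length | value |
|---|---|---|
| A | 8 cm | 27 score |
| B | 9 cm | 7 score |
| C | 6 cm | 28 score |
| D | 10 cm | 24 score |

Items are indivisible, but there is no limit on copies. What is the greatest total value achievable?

168 score

Best value-per-unit is C at 28/6, and filling with it alone uses length 6×6=36. No mix of the others beats 6×28 = 168.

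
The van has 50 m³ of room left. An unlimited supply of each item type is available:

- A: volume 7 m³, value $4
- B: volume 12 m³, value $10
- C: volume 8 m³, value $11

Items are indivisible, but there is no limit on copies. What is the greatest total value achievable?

$66

Best value-per-unit is C at 11/8, and filling with it alone uses volume 6×8=48. No mix of the others beats 6×11 = 66.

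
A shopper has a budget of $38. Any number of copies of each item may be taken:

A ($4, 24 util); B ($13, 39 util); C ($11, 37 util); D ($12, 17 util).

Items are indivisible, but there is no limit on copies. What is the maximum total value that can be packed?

216 util

Best value-per-unit is A at 24/4, and filling with it alone uses cost 9×4=36. No mix of the others beats 9×24 = 216.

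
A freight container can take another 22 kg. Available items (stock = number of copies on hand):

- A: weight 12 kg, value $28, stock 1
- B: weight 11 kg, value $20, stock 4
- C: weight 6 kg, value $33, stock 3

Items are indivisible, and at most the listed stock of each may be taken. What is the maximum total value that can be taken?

$99

Top feasible selections:
- 3×C: weight 18, value 99
- 2×C: weight 12, value 66
- 1×A + 1×C: weight 18, value 61
Best: $99.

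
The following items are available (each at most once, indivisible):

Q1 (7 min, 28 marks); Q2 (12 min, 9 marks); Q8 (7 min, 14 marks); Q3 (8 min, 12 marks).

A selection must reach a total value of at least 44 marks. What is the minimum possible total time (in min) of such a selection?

22

Subsets with value ≥ 44, sorted by total time:
- Q1+Q8+Q3: time 22, value 54
- Q1+Q2+Q8: time 26, value 51
- Q1+Q2+Q3: time 27, value 49
- Q1+Q2+Q8+Q3: time 34, value 63
Minimum time: 22 min.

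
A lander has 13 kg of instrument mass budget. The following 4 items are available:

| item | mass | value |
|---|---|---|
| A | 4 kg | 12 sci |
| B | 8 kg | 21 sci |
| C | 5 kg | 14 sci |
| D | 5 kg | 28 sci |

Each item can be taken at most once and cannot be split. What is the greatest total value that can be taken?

49 sci

This is a 0/1 knapsack; check combinations near the capacity.
- B+D: mass 8+5=13, value 21+28=49
- C+D: mass 5+5=10, value 14+28=42
- A+D: mass 4+5=9, value 12+28=40
Best: 49 sci.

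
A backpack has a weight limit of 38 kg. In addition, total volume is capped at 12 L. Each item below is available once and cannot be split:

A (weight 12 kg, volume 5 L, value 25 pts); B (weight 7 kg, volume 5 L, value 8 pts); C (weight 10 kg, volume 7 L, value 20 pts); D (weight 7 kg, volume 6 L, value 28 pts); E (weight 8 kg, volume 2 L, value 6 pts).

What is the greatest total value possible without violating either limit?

Feasible sets respecting both limits:
- A+D: weight 19, volume 11, value 53
- A+C: weight 22, volume 12, value 45
- A+B+E: weight 27, volume 12, value 39
- B+D: weight 14, volume 11, value 36
Best: 53 pts.

53 pts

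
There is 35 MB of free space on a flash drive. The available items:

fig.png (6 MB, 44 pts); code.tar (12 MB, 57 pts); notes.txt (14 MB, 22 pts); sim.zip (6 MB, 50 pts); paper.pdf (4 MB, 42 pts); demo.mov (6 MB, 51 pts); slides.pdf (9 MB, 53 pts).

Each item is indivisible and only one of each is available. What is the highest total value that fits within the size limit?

This is a 0/1 knapsack; check combinations near the capacity.
- fig.png+code.tar+sim.zip+paper.pdf+demo.mov: size 6+12+6+4+6=34, value 44+57+50+42+51=244
- fig.png+sim.zip+paper.pdf+demo.mov+slides.pdf: size 6+6+4+6+9=31, value 44+50+42+51+53=240
- code.tar+sim.zip+demo.mov+slides.pdf: size 12+6+6+9=33, value 57+50+51+53=211
- fig.png+code.tar+demo.mov+slides.pdf: size 6+12+6+9=33, value 44+57+51+53=205
- fig.png+code.tar+sim.zip+slides.pdf: size 6+12+6+9=33, value 44+57+50+53=204
Best: 244 pts.

244 pts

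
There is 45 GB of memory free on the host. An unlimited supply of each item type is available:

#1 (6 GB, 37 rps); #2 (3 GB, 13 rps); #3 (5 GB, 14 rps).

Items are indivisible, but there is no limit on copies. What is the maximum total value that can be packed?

Best value-per-unit is #1 at 37/6; filling with it alone gives 7×37 = 259.
Optimal mix: 7×#1 + 1×#2 → memory 45, value 272.

272 rps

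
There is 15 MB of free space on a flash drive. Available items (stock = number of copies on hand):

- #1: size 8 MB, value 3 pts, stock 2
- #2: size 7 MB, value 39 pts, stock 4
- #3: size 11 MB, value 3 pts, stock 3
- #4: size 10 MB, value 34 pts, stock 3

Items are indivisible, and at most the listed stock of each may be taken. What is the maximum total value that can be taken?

78 pts

Top feasible selections:
- 2×#2: size 14, value 78
- 1×#1 + 1×#2: size 15, value 42
- 1×#2: size 7, value 39
Best: 78 pts.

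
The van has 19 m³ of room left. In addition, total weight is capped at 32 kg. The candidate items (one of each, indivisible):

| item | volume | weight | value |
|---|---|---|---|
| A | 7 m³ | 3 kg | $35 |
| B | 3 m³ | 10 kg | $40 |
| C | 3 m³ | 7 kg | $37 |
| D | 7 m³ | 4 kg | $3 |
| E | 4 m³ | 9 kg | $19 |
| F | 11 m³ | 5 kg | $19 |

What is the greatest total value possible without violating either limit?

Feasible sets respecting both limits:
- A+B+C+E: volume 17, weight 29, value 131
- A+B+C: volume 13, weight 20, value 112
- B+C+D+E: volume 17, weight 30, value 99
- B+C+E: volume 10, weight 26, value 96
Best: $131.

$131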